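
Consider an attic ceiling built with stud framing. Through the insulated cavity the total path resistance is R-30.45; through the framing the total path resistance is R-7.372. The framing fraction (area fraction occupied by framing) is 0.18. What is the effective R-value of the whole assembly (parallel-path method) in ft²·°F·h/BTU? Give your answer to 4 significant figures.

19.48 ft²·°F·h/BTU

U_eff = 0.82/30.45 + 0.18/7.372 = 0.026929 + 0.024417 = 0.051346
R_eff = 1/U_eff = 19.476 ft²·°F·h/BTU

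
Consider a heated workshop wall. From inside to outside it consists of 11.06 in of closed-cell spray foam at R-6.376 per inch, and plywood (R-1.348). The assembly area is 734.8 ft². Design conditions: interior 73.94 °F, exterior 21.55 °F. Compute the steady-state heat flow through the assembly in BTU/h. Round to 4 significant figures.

11.06 × 6.376 = 70.519
R_total = 70.519 + 1.348 = 71.867 ft²·°F·h/BTU
Q = A·ΔT/R = 734.8 × (73.94 − 21.55) / 71.867 = 535.66 BTU/h

535.7 BTU/h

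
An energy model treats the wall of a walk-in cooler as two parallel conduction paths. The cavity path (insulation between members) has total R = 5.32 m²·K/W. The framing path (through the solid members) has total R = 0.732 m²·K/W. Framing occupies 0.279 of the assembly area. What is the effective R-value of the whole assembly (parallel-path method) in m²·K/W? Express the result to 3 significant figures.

U_eff = 0.721/5.32 + 0.279/0.732 = 0.1355 + 0.3811 = 0.5167
R_eff = 1/U_eff = 1.935 m²·K/W

1.94 m²·K/W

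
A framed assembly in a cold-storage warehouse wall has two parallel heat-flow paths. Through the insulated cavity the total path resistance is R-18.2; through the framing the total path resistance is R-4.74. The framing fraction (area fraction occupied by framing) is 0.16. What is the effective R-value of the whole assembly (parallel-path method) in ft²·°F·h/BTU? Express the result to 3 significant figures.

U_eff = 0.84/18.2 + 0.16/4.74 = 0.04615 + 0.03376 = 0.07991
R_eff = 1/U_eff = 12.51 ft²·°F·h/BTU

12.5 ft²·°F·h/BTU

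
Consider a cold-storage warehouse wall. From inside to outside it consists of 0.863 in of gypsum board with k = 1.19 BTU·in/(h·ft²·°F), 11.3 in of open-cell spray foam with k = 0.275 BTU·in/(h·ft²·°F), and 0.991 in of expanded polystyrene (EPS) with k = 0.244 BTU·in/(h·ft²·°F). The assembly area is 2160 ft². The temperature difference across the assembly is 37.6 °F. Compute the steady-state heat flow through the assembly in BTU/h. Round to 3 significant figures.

0.863/1.19 = 0.7252
11.3/0.275 = 41.09
0.991/0.244 = 4.061
R_total = 0.7252 + 41.09 + 4.061 = 45.88 ft²·°F·h/BTU
Q = A·ΔT/R = 2160 × 37.6 / 45.88 = 1770 BTU/h

1770 BTU/h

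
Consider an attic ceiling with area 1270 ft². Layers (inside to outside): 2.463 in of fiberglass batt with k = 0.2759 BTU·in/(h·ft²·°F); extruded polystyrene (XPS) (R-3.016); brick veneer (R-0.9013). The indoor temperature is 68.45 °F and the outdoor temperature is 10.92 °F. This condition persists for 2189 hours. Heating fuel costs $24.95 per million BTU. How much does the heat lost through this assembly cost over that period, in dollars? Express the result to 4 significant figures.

310.7 dollars

2.463/0.2759 = 8.9271
R_total = 8.9271 + 3.016 + 0.9013 = 12.844 ft²·°F·h/BTU
Q = 1270 × (68.45 − 10.92) / 12.844 = 5688.3 BTU/h
E = 5688.3 × 2189 = 12452000 BTU
Cost = 12452000/10⁶ × 24.95 = $310.67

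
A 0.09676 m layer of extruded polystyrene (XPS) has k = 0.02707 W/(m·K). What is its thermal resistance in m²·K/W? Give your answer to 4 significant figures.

3.574 m²·K/W

R = L/k = 0.09676/0.02707 = 3.5744 m²·K/W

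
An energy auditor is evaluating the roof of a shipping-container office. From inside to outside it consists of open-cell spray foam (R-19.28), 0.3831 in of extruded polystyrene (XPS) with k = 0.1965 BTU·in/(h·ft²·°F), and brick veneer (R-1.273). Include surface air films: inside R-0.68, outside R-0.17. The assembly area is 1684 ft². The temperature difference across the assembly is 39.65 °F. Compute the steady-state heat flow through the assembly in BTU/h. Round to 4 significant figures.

2859 BTU/h

0.3831/0.1965 = 1.9496
R_total = 0.68 + 19.28 + 1.9496 + 1.273 + 0.17 = 23.353 ft²·°F·h/BTU
Q = A·ΔT/R = 1684 × 39.65 / 23.353 = 2859.2 BTU/h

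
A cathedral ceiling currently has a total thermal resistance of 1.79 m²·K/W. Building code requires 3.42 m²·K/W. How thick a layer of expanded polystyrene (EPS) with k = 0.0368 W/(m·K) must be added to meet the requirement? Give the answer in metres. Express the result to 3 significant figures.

ΔR = 3.42 − 1.79 = 1.63 m²·K/W
L = ΔR × k = 1.63 × 0.0368 = 0.05998 m

0.0600 m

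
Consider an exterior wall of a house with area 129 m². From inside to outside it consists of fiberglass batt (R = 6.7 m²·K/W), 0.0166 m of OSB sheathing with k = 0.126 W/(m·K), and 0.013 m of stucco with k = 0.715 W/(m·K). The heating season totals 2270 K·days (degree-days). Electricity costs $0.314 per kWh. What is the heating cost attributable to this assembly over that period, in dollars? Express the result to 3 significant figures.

322 dollars

0.0166/0.126 = 0.1317
0.013/0.715 = 0.01818
R_total = 6.7 + 0.1317 + 0.01818 = 6.85 m²·K/W
E = A × HDD × 24 / R / 1000 = 129 × 2270 × 24 / 6.85 / 1000 = 1026 kWh
Cost = 1026 × 0.314 = $322.2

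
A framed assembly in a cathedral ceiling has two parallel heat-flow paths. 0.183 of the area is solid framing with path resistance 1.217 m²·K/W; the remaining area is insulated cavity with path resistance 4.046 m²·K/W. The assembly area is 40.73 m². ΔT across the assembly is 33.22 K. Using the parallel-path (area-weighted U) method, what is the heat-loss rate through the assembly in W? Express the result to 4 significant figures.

476.7 W

U_eff = 0.817/4.046 + 0.183/1.217 = 0.20193 + 0.15037 = 0.3523
R_eff = 1/U_eff = 2.8385 m²·K/W
Q = 40.73 × 33.22 / 2.8385 = 476.68 W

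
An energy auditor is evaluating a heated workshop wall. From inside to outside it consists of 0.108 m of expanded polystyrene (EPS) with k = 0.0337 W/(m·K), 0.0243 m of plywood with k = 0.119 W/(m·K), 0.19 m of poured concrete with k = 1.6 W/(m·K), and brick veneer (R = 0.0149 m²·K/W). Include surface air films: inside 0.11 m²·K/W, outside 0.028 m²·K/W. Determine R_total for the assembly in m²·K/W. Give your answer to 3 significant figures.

0.108/0.0337 = 3.205
0.0243/0.119 = 0.2042
0.19/1.6 = 0.1187
R_total = 0.11 + 3.205 + 0.2042 + 0.1187 + 0.0149 + 0.028 = 3.681 m²·K/W

3.68 m²·K/W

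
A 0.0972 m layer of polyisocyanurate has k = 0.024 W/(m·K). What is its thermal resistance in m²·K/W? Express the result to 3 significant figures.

R = L/k = 0.0972/0.024 = 4.05 m²·K/W

4.05 m²·K/W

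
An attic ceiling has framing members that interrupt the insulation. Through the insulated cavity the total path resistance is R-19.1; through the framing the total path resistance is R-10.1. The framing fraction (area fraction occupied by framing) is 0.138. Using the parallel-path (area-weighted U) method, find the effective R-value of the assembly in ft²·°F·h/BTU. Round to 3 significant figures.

U_eff = 0.862/19.1 + 0.138/10.1 = 0.04513 + 0.01366 = 0.05879
R_eff = 1/U_eff = 17.01 ft²·°F·h/BTU

17.0 ft²·°F·h/BTU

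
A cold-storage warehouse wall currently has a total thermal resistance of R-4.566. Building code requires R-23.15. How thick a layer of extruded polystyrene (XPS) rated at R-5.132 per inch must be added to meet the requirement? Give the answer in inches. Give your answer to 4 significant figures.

3.621 in

ΔR = 23.15 − 4.566 = 18.584 ft²·°F·h/BTU
L = ΔR / (R/in) = 18.584/5.132 = 3.6212 in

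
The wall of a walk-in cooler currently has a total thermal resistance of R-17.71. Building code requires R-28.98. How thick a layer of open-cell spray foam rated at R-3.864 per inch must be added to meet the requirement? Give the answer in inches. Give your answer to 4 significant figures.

ΔR = 28.98 − 17.71 = 11.27 ft²·°F·h/BTU
L = ΔR / (R/in) = 11.27/3.864 = 2.9167 in

2.917 in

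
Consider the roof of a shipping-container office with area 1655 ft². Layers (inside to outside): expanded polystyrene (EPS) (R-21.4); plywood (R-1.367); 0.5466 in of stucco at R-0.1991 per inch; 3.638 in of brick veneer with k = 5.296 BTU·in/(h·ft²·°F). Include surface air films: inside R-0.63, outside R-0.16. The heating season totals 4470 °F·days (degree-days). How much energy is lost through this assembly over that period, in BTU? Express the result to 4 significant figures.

7291000 BTU

0.5466 × 0.1991 = 0.10883
3.638/5.296 = 0.68693
R_total = 0.63 + 21.4 + 1.367 + 0.10883 + 0.68693 + 0.16 = 24.353 ft²·°F·h/BTU
E = A × HDD × 24 / R = 1655 × 4470 × 24 / 24.353 = 7290700 BTU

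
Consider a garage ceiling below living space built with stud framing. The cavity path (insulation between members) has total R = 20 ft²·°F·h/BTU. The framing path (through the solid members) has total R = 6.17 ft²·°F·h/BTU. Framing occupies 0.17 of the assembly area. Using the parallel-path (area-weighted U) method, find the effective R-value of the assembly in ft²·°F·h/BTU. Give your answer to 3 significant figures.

14.5 ft²·°F·h/BTU

U_eff = 0.83/20 + 0.17/6.17 = 0.0415 + 0.02755 = 0.06905
R_eff = 1/U_eff = 14.48 ft²·°F·h/BTU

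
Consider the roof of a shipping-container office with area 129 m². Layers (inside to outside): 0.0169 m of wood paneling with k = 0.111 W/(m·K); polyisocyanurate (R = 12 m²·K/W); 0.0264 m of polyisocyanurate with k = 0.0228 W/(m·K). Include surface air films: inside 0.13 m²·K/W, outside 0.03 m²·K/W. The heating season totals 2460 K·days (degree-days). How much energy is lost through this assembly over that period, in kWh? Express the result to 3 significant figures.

565 kWh

0.0169/0.111 = 0.1523
0.0264/0.0228 = 1.158
R_total = 0.13 + 0.1523 + 12 + 1.158 + 0.03 = 13.47 m²·K/W
E = A × HDD × 24 / R / 1000 = 129 × 2460 × 24 / 13.47 / 1000 = 565.4 kWh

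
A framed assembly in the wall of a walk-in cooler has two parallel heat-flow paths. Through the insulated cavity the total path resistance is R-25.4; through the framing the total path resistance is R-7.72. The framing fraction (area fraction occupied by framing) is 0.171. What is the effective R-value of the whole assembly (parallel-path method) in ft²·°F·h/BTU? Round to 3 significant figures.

U_eff = 0.829/25.4 + 0.171/7.72 = 0.03264 + 0.02215 = 0.05479
R_eff = 1/U_eff = 18.25 ft²·°F·h/BTU

18.3 ft²·°F·h/BTU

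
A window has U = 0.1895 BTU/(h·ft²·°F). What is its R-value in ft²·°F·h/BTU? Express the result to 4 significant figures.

5.277 ft²·°F·h/BTU

R = 1/U = 1/0.1895 = 5.277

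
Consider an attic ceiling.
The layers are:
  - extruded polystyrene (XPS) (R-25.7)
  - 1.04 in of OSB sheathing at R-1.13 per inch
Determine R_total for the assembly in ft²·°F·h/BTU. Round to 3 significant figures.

1.04 × 1.13 = 1.175
R_total = 25.7 + 1.175 = 26.88 ft²·°F·h/BTU

26.9 ft²·°F·h/BTU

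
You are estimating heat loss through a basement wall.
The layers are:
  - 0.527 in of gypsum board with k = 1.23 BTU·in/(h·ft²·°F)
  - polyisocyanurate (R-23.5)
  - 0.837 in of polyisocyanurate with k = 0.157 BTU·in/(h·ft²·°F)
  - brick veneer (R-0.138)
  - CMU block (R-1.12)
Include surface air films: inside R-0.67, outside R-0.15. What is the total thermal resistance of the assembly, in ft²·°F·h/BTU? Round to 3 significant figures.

0.527/1.23 = 0.4285
0.837/0.157 = 5.331
R_total = 0.67 + 0.4285 + 23.5 + 5.331 + 0.138 + 1.12 + 0.15 = 31.34 ft²·°F·h/BTU

31.3 ft²·°F·h/BTU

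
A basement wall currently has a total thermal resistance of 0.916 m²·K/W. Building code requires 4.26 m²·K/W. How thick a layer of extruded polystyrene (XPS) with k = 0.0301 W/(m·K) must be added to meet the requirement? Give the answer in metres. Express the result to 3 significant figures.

ΔR = 4.26 − 0.916 = 3.344 m²·K/W
L = ΔR × k = 3.344 × 0.0301 = 0.1007 m

0.101 m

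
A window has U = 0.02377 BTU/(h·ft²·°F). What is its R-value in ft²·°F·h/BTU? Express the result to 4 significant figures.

R = 1/U = 1/0.02377 = 42.07

42.07 ft²·°F·h/BTU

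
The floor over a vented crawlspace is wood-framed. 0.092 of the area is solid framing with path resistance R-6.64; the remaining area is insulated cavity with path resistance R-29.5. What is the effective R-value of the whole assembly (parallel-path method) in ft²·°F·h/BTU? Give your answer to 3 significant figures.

U_eff = 0.908/29.5 + 0.092/6.64 = 0.03078 + 0.01386 = 0.04464
R_eff = 1/U_eff = 22.4 ft²·°F·h/BTU

22.4 ft²·°F·h/BTU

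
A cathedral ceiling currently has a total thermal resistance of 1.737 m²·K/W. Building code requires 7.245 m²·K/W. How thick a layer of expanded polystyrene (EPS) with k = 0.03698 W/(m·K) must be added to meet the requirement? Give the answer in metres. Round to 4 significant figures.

ΔR = 7.245 − 1.737 = 5.508 m²·K/W
L = ΔR × k = 5.508 × 0.03698 = 0.20369 m

0.2037 m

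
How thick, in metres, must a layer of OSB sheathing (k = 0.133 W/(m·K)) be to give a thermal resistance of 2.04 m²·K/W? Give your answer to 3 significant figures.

L = R·k = 2.04 × 0.133 = 0.2713 m

0.271 m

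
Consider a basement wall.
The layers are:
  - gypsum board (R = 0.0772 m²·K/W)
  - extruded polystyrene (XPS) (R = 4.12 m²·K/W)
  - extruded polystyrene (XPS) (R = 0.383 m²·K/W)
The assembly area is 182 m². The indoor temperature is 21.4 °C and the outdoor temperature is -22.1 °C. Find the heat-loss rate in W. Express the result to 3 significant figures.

R_total = 0.0772 + 4.12 + 0.383 = 4.58 m²·K/W
Q = A·ΔT/R = 182 × (21.4 − (-22.1)) / 4.58 = 1729 W

1730 W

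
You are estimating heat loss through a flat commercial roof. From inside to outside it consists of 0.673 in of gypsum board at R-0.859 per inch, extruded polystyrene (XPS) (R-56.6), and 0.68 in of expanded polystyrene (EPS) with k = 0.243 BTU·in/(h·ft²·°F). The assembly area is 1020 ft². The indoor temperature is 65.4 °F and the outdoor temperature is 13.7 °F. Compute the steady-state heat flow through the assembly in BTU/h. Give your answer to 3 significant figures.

879 BTU/h

0.673 × 0.859 = 0.5781
0.68/0.243 = 2.798
R_total = 0.5781 + 56.6 + 2.798 = 59.98 ft²·°F·h/BTU
Q = A·ΔT/R = 1020 × (65.4 − 13.7) / 59.98 = 879.2 BTU/h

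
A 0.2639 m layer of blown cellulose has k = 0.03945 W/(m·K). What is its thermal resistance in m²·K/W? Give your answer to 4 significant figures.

R = L/k = 0.2639/0.03945 = 6.6895 m²·K/W

6.689 m²·K/W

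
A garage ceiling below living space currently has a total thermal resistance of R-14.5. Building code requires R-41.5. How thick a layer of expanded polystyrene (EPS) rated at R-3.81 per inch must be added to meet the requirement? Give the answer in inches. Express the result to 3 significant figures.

7.09 in

ΔR = 41.5 − 14.5 = 27 ft²·°F·h/BTU
L = ΔR / (R/in) = 27/3.81 = 7.087 in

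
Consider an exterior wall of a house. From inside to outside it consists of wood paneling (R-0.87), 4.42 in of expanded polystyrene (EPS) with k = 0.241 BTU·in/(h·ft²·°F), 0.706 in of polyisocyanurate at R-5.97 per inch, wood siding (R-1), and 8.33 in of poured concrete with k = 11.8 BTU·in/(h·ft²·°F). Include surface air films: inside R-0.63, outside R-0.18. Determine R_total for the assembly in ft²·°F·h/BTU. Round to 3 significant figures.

4.42/0.241 = 18.34
0.706 × 5.97 = 4.215
8.33/11.8 = 0.7059
R_total = 0.63 + 0.87 + 18.34 + 4.215 + 1 + 0.7059 + 0.18 = 25.94 ft²·°F·h/BTU

25.9 ft²·°F·h/BTU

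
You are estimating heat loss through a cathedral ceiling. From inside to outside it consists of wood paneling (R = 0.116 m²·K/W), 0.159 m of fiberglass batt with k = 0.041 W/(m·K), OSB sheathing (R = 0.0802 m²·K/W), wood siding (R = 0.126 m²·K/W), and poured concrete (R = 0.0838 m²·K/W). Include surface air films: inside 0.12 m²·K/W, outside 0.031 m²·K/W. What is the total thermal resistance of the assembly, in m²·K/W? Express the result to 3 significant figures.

0.159/0.041 = 3.878
R_total = 0.12 + 0.116 + 3.878 + 0.0802 + 0.126 + 0.0838 + 0.031 = 4.435 m²·K/W

4.44 m²·K/W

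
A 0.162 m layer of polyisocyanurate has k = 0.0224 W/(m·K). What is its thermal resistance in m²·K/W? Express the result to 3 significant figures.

R = L/k = 0.162/0.0224 = 7.232 m²·K/W

7.23 m²·K/W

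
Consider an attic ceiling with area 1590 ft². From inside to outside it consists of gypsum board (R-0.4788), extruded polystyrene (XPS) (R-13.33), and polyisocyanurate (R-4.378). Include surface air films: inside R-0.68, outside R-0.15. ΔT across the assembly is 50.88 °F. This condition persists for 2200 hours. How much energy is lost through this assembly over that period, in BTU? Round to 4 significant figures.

R_total = 0.68 + 0.4788 + 13.33 + 4.378 + 0.15 = 19.017 ft²·°F·h/BTU
Q = 1590 × 50.88 / 19.017 = 4254.1 BTU/h
E = 4254.1 × 2200 = 9359000 BTU

9359000 BTU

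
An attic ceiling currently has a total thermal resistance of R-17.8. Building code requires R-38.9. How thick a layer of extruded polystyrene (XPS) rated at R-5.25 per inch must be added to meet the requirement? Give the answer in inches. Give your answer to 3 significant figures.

4.02 in

ΔR = 38.9 − 17.8 = 21.1 ft²·°F·h/BTU
L = ΔR / (R/in) = 21.1/5.25 = 4.019 in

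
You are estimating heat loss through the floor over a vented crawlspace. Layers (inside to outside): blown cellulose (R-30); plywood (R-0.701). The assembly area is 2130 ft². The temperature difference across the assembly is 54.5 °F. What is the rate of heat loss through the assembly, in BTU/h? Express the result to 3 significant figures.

R_total = 30 + 0.701 = 30.7 ft²·°F·h/BTU
Q = A·ΔT/R = 2130 × 54.5 / 30.7 = 3781 BTU/h

3780 BTU/h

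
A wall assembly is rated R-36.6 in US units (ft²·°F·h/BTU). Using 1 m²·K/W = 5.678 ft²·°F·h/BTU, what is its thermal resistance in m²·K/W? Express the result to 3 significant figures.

R_SI = 36.6/5.678 = 6.446

6.45 m²·K/W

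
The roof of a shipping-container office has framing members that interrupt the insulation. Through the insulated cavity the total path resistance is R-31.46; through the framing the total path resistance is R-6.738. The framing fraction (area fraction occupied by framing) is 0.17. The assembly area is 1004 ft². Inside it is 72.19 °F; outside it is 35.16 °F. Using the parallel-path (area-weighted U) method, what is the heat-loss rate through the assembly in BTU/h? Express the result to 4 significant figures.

U_eff = 0.83/31.46 + 0.17/6.738 = 0.026383 + 0.02523 = 0.051613
R_eff = 1/U_eff = 19.375 ft²·°F·h/BTU
Q = 1004 × (72.19 − 35.16) / 19.375 = 1918.9 BTU/h

1919 BTU/h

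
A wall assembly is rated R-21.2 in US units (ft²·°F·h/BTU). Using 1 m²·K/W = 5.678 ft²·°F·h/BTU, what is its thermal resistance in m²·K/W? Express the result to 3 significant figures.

R_SI = 21.2/5.678 = 3.734

3.73 m²·K/W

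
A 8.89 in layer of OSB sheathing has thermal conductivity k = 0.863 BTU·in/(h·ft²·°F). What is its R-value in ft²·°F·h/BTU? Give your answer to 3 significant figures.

10.3 ft²·°F·h/BTU

R = L/k = 8.89/0.863 = 10.3 ft²·°F·h/BTU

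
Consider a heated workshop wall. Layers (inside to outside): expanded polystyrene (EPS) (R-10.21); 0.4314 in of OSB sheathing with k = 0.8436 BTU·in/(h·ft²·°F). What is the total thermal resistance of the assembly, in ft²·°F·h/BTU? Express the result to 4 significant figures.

0.4314/0.8436 = 0.51138
R_total = 10.21 + 0.51138 = 10.721 ft²·°F·h/BTU

10.72 ft²·°F·h/BTU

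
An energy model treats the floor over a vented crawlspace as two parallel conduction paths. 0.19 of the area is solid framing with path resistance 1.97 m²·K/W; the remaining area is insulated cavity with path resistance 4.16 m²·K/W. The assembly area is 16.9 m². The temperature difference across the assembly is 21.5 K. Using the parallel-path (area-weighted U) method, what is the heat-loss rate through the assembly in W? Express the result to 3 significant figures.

106 W

U_eff = 0.81/4.16 + 0.19/1.97 = 0.1947 + 0.09645 = 0.2912
R_eff = 1/U_eff = 3.435 m²·K/W
Q = 16.9 × 21.5 / 3.435 = 105.8 W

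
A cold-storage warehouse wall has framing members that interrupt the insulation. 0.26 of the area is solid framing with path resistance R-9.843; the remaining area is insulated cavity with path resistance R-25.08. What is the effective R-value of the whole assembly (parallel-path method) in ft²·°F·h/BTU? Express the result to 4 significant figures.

17.88 ft²·°F·h/BTU

U_eff = 0.74/25.08 + 0.26/9.843 = 0.029506 + 0.026415 = 0.05592
R_eff = 1/U_eff = 17.883 ft²·°F·h/BTU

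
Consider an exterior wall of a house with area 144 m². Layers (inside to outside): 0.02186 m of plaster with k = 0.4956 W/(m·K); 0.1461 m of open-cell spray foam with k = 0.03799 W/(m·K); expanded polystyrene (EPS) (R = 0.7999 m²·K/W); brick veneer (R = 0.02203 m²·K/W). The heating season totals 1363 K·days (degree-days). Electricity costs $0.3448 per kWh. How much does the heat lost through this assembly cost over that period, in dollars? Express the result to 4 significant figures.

344.7 dollars

0.02186/0.4956 = 0.044108
0.1461/0.03799 = 3.8457
R_total = 0.044108 + 3.8457 + 0.7999 + 0.02203 = 4.7118 m²·K/W
E = A × HDD × 24 / R / 1000 = 144 × 1363 × 24 / 4.7118 / 1000 = 999.73 kWh
Cost = 999.73 × 0.3448 = $344.71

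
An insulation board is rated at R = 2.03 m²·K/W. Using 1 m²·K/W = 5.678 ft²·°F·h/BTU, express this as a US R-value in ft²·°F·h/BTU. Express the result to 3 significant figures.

11.5 ft²·°F·h/BTU

R_US = 2.03 × 5.678 = 11.53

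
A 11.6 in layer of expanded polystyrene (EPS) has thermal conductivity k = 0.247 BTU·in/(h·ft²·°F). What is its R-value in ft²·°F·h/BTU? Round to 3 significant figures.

R = L/k = 11.6/0.247 = 46.96 ft²·°F·h/BTU

47.0 ft²·°F·h/BTU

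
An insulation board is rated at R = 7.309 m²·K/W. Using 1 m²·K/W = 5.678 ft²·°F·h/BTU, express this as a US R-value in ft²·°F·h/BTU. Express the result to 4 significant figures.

41.50 ft²·°F·h/BTU

R_US = 7.309 × 5.678 = 41.501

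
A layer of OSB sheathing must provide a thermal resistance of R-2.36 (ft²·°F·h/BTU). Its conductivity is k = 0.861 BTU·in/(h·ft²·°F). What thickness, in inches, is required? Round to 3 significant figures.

2.03 in

L = R × k = 2.36 × 0.861 = 2.032 in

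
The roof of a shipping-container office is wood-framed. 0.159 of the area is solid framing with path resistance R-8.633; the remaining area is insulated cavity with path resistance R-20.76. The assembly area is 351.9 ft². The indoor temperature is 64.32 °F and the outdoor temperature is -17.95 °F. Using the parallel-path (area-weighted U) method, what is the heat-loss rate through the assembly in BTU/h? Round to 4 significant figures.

U_eff = 0.841/20.76 + 0.159/8.633 = 0.040511 + 0.018418 = 0.058928
R_eff = 1/U_eff = 16.97 ft²·°F·h/BTU
Q = 351.9 × (64.32 − (-17.95)) / 16.97 = 1706 BTU/h

1706 BTU/h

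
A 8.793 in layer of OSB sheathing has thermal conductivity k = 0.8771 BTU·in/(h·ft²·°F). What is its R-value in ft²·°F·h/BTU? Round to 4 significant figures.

10.03 ft²·°F·h/BTU

R = L/k = 8.793/0.8771 = 10.025 ft²·°F·h/BTU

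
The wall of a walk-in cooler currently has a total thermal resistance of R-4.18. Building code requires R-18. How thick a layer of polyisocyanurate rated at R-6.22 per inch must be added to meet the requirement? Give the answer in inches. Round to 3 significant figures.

ΔR = 18 − 4.18 = 13.82 ft²·°F·h/BTU
L = ΔR / (R/in) = 13.82/6.22 = 2.222 in

2.22 in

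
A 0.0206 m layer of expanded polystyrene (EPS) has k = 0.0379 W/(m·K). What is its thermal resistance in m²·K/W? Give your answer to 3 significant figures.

R = L/k = 0.0206/0.0379 = 0.5435 m²·K/W

0.544 m²·K/W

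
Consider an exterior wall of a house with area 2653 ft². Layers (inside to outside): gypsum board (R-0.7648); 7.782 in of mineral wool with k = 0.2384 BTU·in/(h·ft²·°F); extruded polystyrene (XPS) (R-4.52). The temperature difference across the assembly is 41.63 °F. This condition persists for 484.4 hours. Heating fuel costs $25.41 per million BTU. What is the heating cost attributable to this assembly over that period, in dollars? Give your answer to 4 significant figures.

7.782/0.2384 = 32.643
R_total = 0.7648 + 32.643 + 4.52 = 37.927 ft²·°F·h/BTU
Q = 2653 × 41.63 / 37.927 = 2912 BTU/h
E = 2912 × 484.4 = 1410600 BTU
Cost = 1410600/10⁶ × 25.41 = $35.843

35.84 dollars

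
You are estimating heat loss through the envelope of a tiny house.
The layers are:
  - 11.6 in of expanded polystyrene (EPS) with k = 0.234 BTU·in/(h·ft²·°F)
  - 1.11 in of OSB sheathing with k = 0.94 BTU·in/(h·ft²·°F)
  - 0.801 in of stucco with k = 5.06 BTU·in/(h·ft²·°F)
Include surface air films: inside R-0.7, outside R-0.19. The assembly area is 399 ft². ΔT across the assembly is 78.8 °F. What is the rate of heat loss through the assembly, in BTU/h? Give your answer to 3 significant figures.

607 BTU/h

11.6/0.234 = 49.57
1.11/0.94 = 1.181
0.801/5.06 = 0.1583
R_total = 0.7 + 49.57 + 1.181 + 0.1583 + 0.19 = 51.8 ft²·°F·h/BTU
Q = A·ΔT/R = 399 × 78.8 / 51.8 = 607 BTU/h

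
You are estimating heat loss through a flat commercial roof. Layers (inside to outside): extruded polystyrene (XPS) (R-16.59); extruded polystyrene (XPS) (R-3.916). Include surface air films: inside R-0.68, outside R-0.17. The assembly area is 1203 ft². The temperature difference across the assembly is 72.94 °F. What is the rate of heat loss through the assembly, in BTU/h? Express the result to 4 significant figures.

R_total = 0.68 + 16.59 + 3.916 + 0.17 = 21.356 ft²·°F·h/BTU
Q = A·ΔT/R = 1203 × 72.94 / 21.356 = 4108.8 BTU/h

4109 BTU/h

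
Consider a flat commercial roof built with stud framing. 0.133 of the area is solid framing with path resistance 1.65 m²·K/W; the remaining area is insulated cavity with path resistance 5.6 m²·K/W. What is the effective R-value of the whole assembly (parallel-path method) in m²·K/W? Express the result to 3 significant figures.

U_eff = 0.867/5.6 + 0.133/1.65 = 0.1548 + 0.08061 = 0.2354
R_eff = 1/U_eff = 4.248 m²·K/W

4.25 m²·K/W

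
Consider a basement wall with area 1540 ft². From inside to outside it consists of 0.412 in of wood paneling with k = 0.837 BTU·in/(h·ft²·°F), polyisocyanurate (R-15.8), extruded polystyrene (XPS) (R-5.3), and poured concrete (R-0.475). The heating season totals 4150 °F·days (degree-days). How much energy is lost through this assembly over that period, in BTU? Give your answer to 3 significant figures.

0.412/0.837 = 0.4922
R_total = 0.4922 + 15.8 + 5.3 + 0.475 = 22.07 ft²·°F·h/BTU
E = A × HDD × 24 / R = 1540 × 4150 × 24 / 22.07 = 6951000 BTU

6950000 BTU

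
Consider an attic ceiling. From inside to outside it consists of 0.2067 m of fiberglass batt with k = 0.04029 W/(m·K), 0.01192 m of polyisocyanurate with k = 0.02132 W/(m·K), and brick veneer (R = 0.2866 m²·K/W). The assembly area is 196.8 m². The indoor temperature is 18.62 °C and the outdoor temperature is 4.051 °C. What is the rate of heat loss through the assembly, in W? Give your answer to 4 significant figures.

479.8 W

0.2067/0.04029 = 5.1303
0.01192/0.02132 = 0.5591
R_total = 5.1303 + 0.5591 + 0.2866 = 5.976 m²·K/W
Q = A·ΔT/R = 196.8 × (18.62 − 4.051) / 5.976 = 479.78 W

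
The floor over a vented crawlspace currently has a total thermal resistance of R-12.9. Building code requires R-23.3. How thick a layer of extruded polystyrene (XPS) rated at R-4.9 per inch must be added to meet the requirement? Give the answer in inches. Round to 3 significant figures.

ΔR = 23.3 − 12.9 = 10.4 ft²·°F·h/BTU
L = ΔR / (R/in) = 10.4/4.9 = 2.122 in

2.12 in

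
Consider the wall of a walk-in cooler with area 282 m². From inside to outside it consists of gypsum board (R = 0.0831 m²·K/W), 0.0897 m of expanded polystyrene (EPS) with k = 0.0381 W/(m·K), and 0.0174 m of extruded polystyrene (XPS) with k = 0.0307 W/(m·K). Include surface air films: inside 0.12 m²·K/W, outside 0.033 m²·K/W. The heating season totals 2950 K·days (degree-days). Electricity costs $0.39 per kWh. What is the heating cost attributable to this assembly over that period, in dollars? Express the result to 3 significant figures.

0.0897/0.0381 = 2.354
0.0174/0.0307 = 0.5668
R_total = 0.12 + 0.0831 + 2.354 + 0.5668 + 0.033 = 3.157 m²·K/W
E = A × HDD × 24 / R / 1000 = 282 × 2950 × 24 / 3.157 / 1000 = 6324 kWh
Cost = 6324 × 0.39 = $2466

2470 dollars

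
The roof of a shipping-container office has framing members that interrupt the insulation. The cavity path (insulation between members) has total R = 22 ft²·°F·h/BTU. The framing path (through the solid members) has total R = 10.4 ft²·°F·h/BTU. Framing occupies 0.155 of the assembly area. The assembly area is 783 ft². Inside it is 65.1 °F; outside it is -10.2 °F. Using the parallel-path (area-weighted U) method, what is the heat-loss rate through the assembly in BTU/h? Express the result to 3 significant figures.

3140 BTU/h

U_eff = 0.845/22 + 0.155/10.4 = 0.03841 + 0.0149 = 0.05331
R_eff = 1/U_eff = 18.76 ft²·°F·h/BTU
Q = 783 × (65.1 − (-10.2)) / 18.76 = 3143 BTU/h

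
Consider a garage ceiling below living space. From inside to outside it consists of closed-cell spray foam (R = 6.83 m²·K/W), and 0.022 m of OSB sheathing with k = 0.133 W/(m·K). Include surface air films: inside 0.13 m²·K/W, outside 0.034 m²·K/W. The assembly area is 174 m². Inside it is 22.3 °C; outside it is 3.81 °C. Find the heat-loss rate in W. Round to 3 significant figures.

449 W

0.022/0.133 = 0.1654
R_total = 0.13 + 6.83 + 0.1654 + 0.034 = 7.159 m²·K/W
Q = A·ΔT/R = 174 × (22.3 − 3.81) / 7.159 = 449.4 W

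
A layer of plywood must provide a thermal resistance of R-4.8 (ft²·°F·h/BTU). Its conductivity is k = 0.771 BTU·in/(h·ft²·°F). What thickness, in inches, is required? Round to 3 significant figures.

L = R × k = 4.8 × 0.771 = 3.701 in

3.70 in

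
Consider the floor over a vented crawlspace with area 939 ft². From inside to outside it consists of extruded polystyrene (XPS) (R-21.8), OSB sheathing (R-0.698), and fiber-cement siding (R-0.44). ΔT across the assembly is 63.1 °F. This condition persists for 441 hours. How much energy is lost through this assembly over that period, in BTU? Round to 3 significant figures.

1140000 BTU

R_total = 21.8 + 0.698 + 0.44 = 22.94 ft²·°F·h/BTU
Q = 939 × 63.1 / 22.94 = 2583 BTU/h
E = 2583 × 441 = 1139000 BTU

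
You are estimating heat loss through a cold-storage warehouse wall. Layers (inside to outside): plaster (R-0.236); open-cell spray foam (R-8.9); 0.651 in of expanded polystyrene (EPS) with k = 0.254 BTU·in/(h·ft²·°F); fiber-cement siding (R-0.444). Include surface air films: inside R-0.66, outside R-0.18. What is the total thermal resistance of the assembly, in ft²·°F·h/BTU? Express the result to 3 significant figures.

13.0 ft²·°F·h/BTU

0.651/0.254 = 2.563
R_total = 0.66 + 0.236 + 8.9 + 2.563 + 0.444 + 0.18 = 12.98 ft²·°F·h/BTU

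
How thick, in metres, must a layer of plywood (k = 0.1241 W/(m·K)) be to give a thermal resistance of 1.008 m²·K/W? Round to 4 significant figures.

0.1251 m

L = R·k = 1.008 × 0.1241 = 0.12509 m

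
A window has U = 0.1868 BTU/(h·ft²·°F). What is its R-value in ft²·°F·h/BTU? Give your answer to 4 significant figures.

5.353 ft²·°F·h/BTU

R = 1/U = 1/0.1868 = 5.3533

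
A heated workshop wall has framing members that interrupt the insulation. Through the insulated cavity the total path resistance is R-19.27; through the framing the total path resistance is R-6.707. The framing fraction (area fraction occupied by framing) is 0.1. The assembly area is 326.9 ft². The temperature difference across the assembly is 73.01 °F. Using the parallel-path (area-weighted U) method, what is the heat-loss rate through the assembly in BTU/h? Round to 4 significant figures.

1471 BTU/h

U_eff = 0.9/19.27 + 0.1/6.707 = 0.046705 + 0.01491 = 0.061615
R_eff = 1/U_eff = 16.23 ft²·°F·h/BTU
Q = 326.9 × 73.01 / 16.23 = 1470.6 BTU/h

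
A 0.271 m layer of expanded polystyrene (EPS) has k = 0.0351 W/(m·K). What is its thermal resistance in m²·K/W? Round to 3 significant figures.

7.72 m²·K/W

R = L/k = 0.271/0.0351 = 7.721 m²·K/W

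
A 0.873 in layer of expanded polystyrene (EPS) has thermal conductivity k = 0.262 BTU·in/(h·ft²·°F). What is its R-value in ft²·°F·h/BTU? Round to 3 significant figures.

3.33 ft²·°F·h/BTU

R = L/k = 0.873/0.262 = 3.332 ft²·°F·h/BTU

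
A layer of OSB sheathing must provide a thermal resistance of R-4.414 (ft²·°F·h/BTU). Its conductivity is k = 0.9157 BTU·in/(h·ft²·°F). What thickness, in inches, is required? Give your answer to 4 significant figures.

L = R × k = 4.414 × 0.9157 = 4.0419 in

4.042 in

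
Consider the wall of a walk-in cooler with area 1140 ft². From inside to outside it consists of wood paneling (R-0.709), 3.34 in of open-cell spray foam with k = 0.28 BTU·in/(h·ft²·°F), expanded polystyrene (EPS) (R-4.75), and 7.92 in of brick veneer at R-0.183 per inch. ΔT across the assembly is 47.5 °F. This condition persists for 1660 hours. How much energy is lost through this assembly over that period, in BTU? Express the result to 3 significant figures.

3.34/0.28 = 11.93
7.92 × 0.183 = 1.449
R_total = 0.709 + 11.93 + 4.75 + 1.449 = 18.84 ft²·°F·h/BTU
Q = 1140 × 47.5 / 18.84 = 2875 BTU/h
E = 2875 × 1660 = 4772000 BTU

4770000 BTU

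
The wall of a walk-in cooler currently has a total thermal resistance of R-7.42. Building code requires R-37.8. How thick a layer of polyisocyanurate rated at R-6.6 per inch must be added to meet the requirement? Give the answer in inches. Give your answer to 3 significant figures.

4.60 in

ΔR = 37.8 − 7.42 = 30.38 ft²·°F·h/BTU
L = ΔR / (R/in) = 30.38/6.6 = 4.603 in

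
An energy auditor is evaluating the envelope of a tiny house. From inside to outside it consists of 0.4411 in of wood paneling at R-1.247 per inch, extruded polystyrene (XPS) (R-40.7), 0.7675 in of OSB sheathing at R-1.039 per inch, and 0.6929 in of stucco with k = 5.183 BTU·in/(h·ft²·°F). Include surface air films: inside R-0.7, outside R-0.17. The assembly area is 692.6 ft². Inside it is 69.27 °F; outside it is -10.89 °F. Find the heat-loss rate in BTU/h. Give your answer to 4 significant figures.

0.4411 × 1.247 = 0.55005
0.7675 × 1.039 = 0.79743
0.6929/5.183 = 0.13369
R_total = 0.7 + 0.55005 + 40.7 + 0.79743 + 0.13369 + 0.17 = 43.051 ft²·°F·h/BTU
Q = A·ΔT/R = 692.6 × (69.27 − (-10.89)) / 43.051 = 1289.6 BTU/h

1290 BTU/h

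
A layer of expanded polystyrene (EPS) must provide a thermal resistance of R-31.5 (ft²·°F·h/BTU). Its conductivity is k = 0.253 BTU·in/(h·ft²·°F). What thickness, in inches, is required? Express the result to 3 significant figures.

L = R × k = 31.5 × 0.253 = 7.97 in

7.97 in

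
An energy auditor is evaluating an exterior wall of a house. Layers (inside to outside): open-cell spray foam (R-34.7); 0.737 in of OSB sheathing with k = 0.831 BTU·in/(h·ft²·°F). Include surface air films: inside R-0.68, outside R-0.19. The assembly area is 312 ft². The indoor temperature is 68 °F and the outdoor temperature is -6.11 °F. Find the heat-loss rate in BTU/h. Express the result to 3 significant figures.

0.737/0.831 = 0.8869
R_total = 0.68 + 34.7 + 0.8869 + 0.19 = 36.46 ft²·°F·h/BTU
Q = A·ΔT/R = 312 × (68 − (-6.11)) / 36.46 = 634.2 BTU/h

634 BTU/h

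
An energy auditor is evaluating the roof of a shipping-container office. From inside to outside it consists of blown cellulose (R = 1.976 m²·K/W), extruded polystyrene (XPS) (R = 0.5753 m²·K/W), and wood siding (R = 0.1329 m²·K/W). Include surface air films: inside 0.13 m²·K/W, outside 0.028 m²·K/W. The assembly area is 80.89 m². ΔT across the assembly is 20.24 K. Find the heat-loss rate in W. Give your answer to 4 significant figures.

576.0 W

R_total = 0.13 + 1.976 + 0.5753 + 0.1329 + 0.028 = 2.8422 m²·K/W
Q = A·ΔT/R = 80.89 × 20.24 / 2.8422 = 576.04 W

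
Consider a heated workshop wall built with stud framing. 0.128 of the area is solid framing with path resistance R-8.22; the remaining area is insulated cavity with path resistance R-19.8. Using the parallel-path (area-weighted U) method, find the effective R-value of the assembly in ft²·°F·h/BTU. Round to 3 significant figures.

U_eff = 0.872/19.8 + 0.128/8.22 = 0.04404 + 0.01557 = 0.05961
R_eff = 1/U_eff = 16.78 ft²·°F·h/BTU

16.8 ft²·°F·h/BTU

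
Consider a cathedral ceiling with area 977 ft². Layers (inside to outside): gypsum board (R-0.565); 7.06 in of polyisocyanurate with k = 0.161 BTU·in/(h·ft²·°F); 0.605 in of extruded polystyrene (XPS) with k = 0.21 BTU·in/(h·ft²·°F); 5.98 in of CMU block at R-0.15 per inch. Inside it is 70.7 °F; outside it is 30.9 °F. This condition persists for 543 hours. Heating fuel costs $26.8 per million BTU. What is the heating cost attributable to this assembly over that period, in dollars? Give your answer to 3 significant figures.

11.7 dollars

7.06/0.161 = 43.85
0.605/0.21 = 2.881
5.98 × 0.15 = 0.897
R_total = 0.565 + 43.85 + 2.881 + 0.897 = 48.19 ft²·°F·h/BTU
Q = 977 × (70.7 − 30.9) / 48.19 = 806.8 BTU/h
E = 806.8 × 543 = 438100 BTU
Cost = 438100/10⁶ × 26.8 = $11.74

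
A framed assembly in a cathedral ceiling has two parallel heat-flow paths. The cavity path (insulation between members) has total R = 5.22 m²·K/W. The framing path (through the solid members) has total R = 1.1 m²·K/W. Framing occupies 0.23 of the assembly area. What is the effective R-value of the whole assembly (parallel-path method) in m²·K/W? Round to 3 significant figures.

2.80 m²·K/W

U_eff = 0.77/5.22 + 0.23/1.1 = 0.1475 + 0.2091 = 0.3566
R_eff = 1/U_eff = 2.804 m²·K/W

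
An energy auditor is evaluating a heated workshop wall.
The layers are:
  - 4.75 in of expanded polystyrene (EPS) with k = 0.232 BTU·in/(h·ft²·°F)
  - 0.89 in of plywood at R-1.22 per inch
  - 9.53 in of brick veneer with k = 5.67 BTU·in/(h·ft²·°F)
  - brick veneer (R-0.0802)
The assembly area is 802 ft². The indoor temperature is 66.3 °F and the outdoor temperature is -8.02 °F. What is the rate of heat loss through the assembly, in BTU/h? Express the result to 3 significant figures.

4.75/0.232 = 20.47
0.89 × 1.22 = 1.086
9.53/5.67 = 1.681
R_total = 20.47 + 1.086 + 1.681 + 0.0802 = 23.32 ft²·°F·h/BTU
Q = A·ΔT/R = 802 × (66.3 − (-8.02)) / 23.32 = 2556 BTU/h

2560 BTU/h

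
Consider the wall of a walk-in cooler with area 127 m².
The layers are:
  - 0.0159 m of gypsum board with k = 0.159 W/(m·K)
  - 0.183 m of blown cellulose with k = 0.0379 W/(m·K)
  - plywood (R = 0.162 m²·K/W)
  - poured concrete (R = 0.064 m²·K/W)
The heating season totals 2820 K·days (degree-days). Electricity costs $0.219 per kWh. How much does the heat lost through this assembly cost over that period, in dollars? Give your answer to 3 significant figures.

0.0159/0.159 = 0.1
0.183/0.0379 = 4.828
R_total = 0.1 + 4.828 + 0.162 + 0.064 = 5.154 m²·K/W
E = A × HDD × 24 / R / 1000 = 127 × 2820 × 24 / 5.154 / 1000 = 1668 kWh
Cost = 1668 × 0.219 = $365.2

365 dollars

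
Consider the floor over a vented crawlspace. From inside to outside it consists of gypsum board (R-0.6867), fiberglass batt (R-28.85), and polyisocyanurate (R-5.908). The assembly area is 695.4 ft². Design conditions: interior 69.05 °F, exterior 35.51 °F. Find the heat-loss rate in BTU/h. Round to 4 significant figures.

R_total = 0.6867 + 28.85 + 5.908 = 35.445 ft²·°F·h/BTU
Q = A·ΔT/R = 695.4 × (69.05 − 35.51) / 35.445 = 658.03 BTU/h

658.0 BTU/h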